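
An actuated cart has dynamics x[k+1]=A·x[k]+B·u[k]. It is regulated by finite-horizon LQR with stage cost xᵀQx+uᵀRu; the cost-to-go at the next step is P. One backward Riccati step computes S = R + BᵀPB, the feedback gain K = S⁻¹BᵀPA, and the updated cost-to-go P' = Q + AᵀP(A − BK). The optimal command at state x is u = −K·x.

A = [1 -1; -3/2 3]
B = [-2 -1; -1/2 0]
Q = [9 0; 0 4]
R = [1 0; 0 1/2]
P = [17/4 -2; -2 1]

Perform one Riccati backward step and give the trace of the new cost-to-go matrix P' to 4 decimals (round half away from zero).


BᵀP = [-7.5000 3.5000; -4.2500 2.0000]
S = R + BᵀPB = [1 0; 0 1/2] + [13.2500 7.5000; 7.5000 4.2500] = [14.2500 7.5000; 7.5000 4.7500]
BᵀPA = [-12.7500 18.0000; -7.2500 10.2500]
K = S⁻¹·BᵀPA = [-0.5410 0.7541; -0.6721 0.9672]
A−BK = [-0.7541 1.4754; -1.7705 3.3770]
AᵀP(A−BK) = [0.7295 -1.1230; -1.1230 1.7623]
P' = Q + AᵀP(A−BK) = [9.7295 -1.1230; -1.1230 5.7623]
tr(P') = 15.4918

15.4918


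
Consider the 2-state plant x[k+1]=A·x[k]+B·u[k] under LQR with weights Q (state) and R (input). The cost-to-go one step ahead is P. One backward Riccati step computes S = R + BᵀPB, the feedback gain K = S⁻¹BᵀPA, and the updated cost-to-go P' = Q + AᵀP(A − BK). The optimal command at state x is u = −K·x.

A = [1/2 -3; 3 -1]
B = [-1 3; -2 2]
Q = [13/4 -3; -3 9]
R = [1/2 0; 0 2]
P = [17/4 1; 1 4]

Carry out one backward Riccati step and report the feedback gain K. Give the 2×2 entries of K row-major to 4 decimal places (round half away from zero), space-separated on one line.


BᵀP = [-6.2500 -9.0000; 14.7500 11.0000]
S = R + BᵀPB = [1/2 0; 0 2] + [24.2500 -36.7500; -36.7500 66.2500] = [24.7500 -36.7500; -36.7500 68.2500]
BᵀPA = [-30.1250 27.7500; 40.3750 -55.2500]
K = S⁻¹·BᵀPA = [-1.6899 -0.4031; -0.3184 -1.0266]
A−BK = [-0.2348 -0.3234; 0.2569 0.2470]
AᵀP(A−BK) = [2.0083 1.4297; 1.4297 2.7176]
P' = Q + AᵀP(A−BK) = [5.2583 -1.5703; -1.5703 11.7176]
tr(P') = 16.9759

-1.6899 -0.4031 -0.3184 -1.0266


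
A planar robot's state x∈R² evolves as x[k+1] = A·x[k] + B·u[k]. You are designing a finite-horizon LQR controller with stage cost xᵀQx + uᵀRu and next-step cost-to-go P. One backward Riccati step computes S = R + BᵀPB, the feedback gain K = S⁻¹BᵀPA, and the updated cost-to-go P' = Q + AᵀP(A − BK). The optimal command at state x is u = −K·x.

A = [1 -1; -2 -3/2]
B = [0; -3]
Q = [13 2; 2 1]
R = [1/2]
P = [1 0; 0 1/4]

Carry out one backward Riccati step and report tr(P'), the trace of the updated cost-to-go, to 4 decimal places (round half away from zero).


BᵀP = [0.0000 -0.7500]
S = R + BᵀPB = [1/2] + [2.2500] = [2.7500]
BᵀPA = [1.5000 1.1250]
K = S⁻¹·BᵀPA = [0.5455 0.4091]
A−BK = [1.0000 -1.0000; -0.3636 -0.2727]
AᵀP(A−BK) = [1.1818 -0.8636; -0.8636 1.1023]
P' = Q + AᵀP(A−BK) = [14.1818 1.1364; 1.1364 2.1023]
tr(P') = 16.2841

16.2841


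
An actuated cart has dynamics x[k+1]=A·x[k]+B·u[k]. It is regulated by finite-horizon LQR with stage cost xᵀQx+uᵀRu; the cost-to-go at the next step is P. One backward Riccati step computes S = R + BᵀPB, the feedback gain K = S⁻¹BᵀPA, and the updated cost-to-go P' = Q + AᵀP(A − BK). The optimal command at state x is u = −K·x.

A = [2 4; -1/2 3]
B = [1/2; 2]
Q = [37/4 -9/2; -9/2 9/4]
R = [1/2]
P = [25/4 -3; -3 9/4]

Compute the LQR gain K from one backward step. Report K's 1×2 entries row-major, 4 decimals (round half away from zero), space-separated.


-1.4321 -0.4938

BᵀP = [-2.8750 3.0000]
S = R + BᵀPB = [1/2] + [4.5625] = [5.0625]
BᵀPA = [-7.2500 -2.5000]
K = S⁻¹·BᵀPA = [-1.4321 -0.4938]
A−BK = [2.7160 4.2469; 2.3642 3.9877]
AᵀP(A−BK) = [21.1798 31.0448; 31.0448 47.0154]
P' = Q + AᵀP(A−BK) = [30.4298 26.5448; 26.5448 49.2654]
tr(P') = 79.6952


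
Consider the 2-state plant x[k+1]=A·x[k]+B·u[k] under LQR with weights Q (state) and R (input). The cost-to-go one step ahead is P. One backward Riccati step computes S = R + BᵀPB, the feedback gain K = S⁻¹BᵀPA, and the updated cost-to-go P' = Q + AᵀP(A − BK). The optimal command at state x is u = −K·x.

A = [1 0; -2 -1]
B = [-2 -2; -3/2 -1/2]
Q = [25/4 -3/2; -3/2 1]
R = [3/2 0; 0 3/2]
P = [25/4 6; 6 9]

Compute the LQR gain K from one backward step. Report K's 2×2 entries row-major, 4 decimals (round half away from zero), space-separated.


BᵀP = [-21.5000 -25.5000; -15.5000 -16.5000]
S = R + BᵀPB = [3/2 0; 0 3/2] + [81.2500 55.7500; 55.7500 39.2500] = [82.7500 55.7500; 55.7500 40.7500]
BᵀPA = [29.5000 25.5000; 17.5000 16.5000]
K = S⁻¹·BᵀPA = [0.8580 0.4517; -0.7443 -0.2131]
A−BK = [1.2273 0.4773; -1.0852 -0.4290]
AᵀP(A−BK) = [5.9659 2.4034; 2.4034 0.9972]
P' = Q + AᵀP(A−BK) = [12.2159 0.9034; 0.9034 1.9972]
tr(P') = 14.2131

0.8580 0.4517 -0.7443 -0.2131


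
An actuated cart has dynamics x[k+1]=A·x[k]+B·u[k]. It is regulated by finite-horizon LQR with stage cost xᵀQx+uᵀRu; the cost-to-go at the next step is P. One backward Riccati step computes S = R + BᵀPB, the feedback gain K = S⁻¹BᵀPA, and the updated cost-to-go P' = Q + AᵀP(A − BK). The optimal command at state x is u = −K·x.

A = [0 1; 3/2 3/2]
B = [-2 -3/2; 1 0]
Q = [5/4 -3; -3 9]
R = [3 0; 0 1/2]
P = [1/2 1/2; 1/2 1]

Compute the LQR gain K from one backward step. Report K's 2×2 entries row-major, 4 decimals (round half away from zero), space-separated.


0.1421 0.1000 -0.7579 -1.2000

BᵀP = [-0.5000 0.0000; -0.7500 -0.7500]
S = R + BᵀPB = [3 0; 0 1/2] + [1.0000 0.7500; 0.7500 1.1250] = [4.0000 0.7500; 0.7500 1.6250]
BᵀPA = [0.0000 -0.5000; -1.1250 -1.8750]
K = S⁻¹·BᵀPA = [0.1421 0.1000; -0.7579 -1.2000]
A−BK = [-0.8526 -0.6000; 1.3579 1.4000]
AᵀP(A−BK) = [1.3974 1.6500; 1.6500 2.0500]
P' = Q + AᵀP(A−BK) = [2.6474 -1.3500; -1.3500 11.0500]
tr(P') = 13.6974


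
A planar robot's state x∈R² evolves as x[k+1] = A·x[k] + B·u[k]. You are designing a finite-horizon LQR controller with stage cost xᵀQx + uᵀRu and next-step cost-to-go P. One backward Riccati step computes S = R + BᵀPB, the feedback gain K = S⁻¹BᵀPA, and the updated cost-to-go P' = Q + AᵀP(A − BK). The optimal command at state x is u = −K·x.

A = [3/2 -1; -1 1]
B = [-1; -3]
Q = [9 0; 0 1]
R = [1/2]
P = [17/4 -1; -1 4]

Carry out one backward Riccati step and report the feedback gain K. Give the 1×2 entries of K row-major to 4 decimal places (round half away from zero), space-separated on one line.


BᵀP = [-1.2500 -11.0000]
S = R + BᵀPB = [1/2] + [34.2500] = [34.7500]
BᵀPA = [9.1250 -9.7500]
K = S⁻¹·BᵀPA = [0.2626 -0.2806]
A−BK = [1.7626 -1.2806; -0.2122 0.1583]
AᵀP(A−BK) = [14.1664 -10.3147; -10.3147 7.5144]
P' = Q + AᵀP(A−BK) = [23.1664 -10.3147; -10.3147 8.5144]
tr(P') = 31.6808

0.2626 -0.2806


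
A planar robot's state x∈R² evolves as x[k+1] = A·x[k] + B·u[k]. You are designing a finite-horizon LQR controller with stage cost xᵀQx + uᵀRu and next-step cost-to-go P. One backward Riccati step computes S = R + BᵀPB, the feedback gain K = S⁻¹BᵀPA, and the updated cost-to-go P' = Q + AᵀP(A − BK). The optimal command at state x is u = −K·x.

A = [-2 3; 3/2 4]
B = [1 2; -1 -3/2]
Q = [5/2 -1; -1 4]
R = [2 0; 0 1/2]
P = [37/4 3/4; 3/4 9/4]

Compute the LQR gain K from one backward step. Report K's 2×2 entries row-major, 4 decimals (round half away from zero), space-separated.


BᵀP = [8.5000 -1.5000; 17.3750 -1.8750]
S = R + BᵀPB = [2 0; 0 1/2] + [10.0000 19.2500; 19.2500 37.5625] = [12.0000 19.2500; 19.2500 38.0625]
BᵀPA = [-19.2500 19.5000; -37.5625 44.6250]
K = S⁻¹·BᵀPA = [-0.1117 -1.3553; -0.9304 1.8579]
A−BK = [-0.0276 0.6396; -0.0073 5.4315]
AᵀP(A−BK) = [0.4652 -0.9289; -0.9289 80.7716]
P' = Q + AᵀP(A−BK) = [2.9652 -1.9289; -1.9289 84.7716]
tr(P') = 87.7368

-0.1117 -1.3553 -0.9304 1.8579


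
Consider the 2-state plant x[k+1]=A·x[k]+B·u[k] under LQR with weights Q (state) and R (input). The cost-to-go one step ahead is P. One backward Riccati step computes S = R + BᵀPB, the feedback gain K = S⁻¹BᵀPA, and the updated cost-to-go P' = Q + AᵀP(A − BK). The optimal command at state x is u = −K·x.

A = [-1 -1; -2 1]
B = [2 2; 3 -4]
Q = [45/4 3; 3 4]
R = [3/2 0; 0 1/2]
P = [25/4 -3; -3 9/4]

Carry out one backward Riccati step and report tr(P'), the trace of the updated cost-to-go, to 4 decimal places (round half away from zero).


BᵀP = [3.5000 0.7500; 24.5000 -15.0000]
S = R + BᵀPB = [3/2 0; 0 1/2] + [9.2500 4.0000; 4.0000 109.0000] = [10.7500 4.0000; 4.0000 109.5000]
BᵀPA = [-5.0000 -2.7500; 5.5000 -39.5000]
K = S⁻¹·BᵀPA = [-0.4905 -0.1233; 0.0681 -0.3562]
A−BK = [-0.1553 -0.0410; -0.2560 -0.0551]
AᵀP(A−BK) = [0.4228 0.0929; 0.0929 0.0900]
P' = Q + AᵀP(A−BK) = [11.6728 3.0929; 3.0929 4.0900]
tr(P') = 15.7629

15.7629


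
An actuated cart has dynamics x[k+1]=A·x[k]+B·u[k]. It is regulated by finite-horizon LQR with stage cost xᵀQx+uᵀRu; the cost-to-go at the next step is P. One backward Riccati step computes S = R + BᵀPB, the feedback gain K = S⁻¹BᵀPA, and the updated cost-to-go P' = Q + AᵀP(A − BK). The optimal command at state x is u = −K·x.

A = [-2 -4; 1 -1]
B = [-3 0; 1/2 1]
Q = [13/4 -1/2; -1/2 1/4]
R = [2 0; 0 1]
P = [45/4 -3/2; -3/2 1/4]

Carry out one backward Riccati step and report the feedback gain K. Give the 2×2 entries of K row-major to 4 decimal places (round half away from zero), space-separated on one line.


BᵀP = [-34.5000 4.6250; -1.5000 0.2500]
S = R + BᵀPB = [2 0; 0 1] + [105.8125 4.6250; 4.6250 0.2500] = [107.8125 4.6250; 4.6250 1.2500]
BᵀPA = [73.6250 133.3750; 3.2500 5.7500]
K = S⁻¹·BᵀPA = [0.6792 1.2359; 0.0871 0.0270]
A−BK = [0.0375 -0.2922; 0.5733 -1.6450]
AᵀP(A−BK) = [0.9636 1.6659; 1.6659 3.2508]
P' = Q + AᵀP(A−BK) = [4.2136 1.1659; 1.1659 3.5008]
tr(P') = 7.7144

0.6792 1.2359 0.0871 0.0270


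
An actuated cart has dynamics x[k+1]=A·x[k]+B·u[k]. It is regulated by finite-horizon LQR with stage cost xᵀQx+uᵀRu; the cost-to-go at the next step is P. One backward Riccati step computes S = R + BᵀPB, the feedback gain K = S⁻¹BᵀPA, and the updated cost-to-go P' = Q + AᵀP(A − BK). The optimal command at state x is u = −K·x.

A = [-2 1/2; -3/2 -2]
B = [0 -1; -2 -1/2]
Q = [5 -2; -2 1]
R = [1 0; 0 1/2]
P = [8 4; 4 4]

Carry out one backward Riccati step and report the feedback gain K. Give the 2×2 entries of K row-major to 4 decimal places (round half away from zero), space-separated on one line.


BᵀP = [-8.0000 -8.0000; -10.0000 -6.0000]
S = R + BᵀPB = [1 0; 0 1/2] + [16.0000 12.0000; 12.0000 13.0000] = [17.0000 12.0000; 12.0000 13.5000]
BᵀPA = [28.0000 12.0000; 29.0000 7.0000]
K = S⁻¹·BᵀPA = [0.3509 0.9123; 1.8363 -0.2924]
A−BK = [-0.1637 0.2076; 0.1199 -0.3216]
AᵀP(A−BK) = [1.9240 -0.0643; -0.0643 1.0994]
P' = Q + AᵀP(A−BK) = [6.9240 -2.0643; -2.0643 2.0994]
tr(P') = 9.0234

0.3509 0.9123 1.8363 -0.2924


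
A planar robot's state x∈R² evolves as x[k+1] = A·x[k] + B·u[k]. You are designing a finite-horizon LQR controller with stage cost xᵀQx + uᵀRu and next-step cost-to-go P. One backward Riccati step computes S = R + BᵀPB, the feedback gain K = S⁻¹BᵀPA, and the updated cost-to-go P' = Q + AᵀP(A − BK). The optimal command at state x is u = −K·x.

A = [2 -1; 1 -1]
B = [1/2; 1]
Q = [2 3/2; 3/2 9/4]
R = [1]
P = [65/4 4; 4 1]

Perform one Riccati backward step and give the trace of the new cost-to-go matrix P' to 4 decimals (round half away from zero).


14.9705

BᵀP = [12.1250 3.0000]
S = R + BᵀPB = [1] + [9.0625] = [10.0625]
BᵀPA = [27.2500 -15.1250]
K = S⁻¹·BᵀPA = [2.7081 -1.5031]
A−BK = [0.6460 -0.2484; -1.7081 0.5031]
AᵀP(A−BK) = [8.2050 -4.5404; -4.5404 2.5155]
P' = Q + AᵀP(A−BK) = [10.2050 -3.0404; -3.0404 4.7655]
tr(P') = 14.9705


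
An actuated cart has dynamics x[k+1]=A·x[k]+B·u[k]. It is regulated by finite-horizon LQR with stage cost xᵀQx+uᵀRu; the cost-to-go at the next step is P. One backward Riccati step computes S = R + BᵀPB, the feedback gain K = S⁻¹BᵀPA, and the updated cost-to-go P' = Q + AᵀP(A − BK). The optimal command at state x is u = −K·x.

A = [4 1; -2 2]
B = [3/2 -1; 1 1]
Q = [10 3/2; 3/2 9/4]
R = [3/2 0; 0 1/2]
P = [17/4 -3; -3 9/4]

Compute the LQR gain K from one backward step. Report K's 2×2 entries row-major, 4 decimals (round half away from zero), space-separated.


BᵀP = [3.3750 -2.2500; -7.2500 5.2500]
S = R + BᵀPB = [3/2 0; 0 1/2] + [2.8125 -5.6250; -5.6250 12.5000] = [4.3125 -5.6250; -5.6250 13.0000]
BᵀPA = [18.0000 -1.1250; -39.5000 3.2500]
K = S⁻¹·BᵀPA = [0.4837 0.1497; -2.8292 0.3148]
A−BK = [0.4453 1.0902; 0.3455 1.5355]
AᵀP(A−BK) = [4.5413 -0.2610; -0.2610 0.3954]
P' = Q + AᵀP(A−BK) = [14.5413 1.2390; 1.2390 2.6454]
tr(P') = 17.1867

0.4837 0.1497 -2.8292 0.3148


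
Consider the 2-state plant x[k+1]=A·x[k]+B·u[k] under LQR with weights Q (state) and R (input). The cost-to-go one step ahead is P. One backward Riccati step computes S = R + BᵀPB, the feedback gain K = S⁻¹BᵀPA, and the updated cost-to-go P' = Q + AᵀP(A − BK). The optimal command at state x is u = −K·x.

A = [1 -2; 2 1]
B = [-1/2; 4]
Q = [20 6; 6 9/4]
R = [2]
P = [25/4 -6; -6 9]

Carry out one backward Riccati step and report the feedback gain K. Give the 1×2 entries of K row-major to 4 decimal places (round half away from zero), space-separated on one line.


BᵀP = [-27.1250 39.0000]
S = R + BᵀPB = [2] + [169.5625] = [171.5625]
BᵀPA = [50.8750 93.2500]
K = S⁻¹·BᵀPA = [0.2965 0.5435]
A−BK = [1.1483 -1.7282; 0.8138 -1.1741]
AᵀP(A−BK) = [3.1636 -4.1523; -4.1523 7.3155]
P' = Q + AᵀP(A−BK) = [23.1636 1.8477; 1.8477 9.5655]
tr(P') = 32.7291

0.2965 0.5435


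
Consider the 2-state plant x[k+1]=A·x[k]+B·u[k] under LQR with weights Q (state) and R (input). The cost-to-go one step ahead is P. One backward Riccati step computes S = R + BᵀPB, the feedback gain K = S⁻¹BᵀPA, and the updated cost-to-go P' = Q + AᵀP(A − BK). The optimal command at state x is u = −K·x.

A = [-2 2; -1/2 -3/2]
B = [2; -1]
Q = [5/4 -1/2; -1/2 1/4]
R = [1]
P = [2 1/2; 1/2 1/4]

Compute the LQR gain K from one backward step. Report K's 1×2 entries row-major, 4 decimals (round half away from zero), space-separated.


BᵀP = [3.5000 0.7500]
S = R + BᵀPB = [1] + [6.2500] = [7.2500]
BᵀPA = [-7.3750 5.8750]
K = S⁻¹·BᵀPA = [-1.0172 0.8103]
A−BK = [0.0345 0.3793; -1.5172 -0.6897]
AᵀP(A−BK) = [1.5603 -0.8362; -0.8362 0.8017]
P' = Q + AᵀP(A−BK) = [2.8103 -1.3362; -1.3362 1.0517]
tr(P') = 3.8621

-1.0172 0.8103


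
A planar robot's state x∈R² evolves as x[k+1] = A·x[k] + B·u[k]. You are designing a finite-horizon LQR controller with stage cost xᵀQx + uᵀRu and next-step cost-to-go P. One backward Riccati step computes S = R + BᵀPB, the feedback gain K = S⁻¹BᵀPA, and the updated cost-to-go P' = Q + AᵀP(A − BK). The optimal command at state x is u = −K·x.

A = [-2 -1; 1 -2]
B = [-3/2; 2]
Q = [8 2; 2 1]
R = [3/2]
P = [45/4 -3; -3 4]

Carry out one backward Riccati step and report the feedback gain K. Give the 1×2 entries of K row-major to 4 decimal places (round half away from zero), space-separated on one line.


0.9579 -0.0349

BᵀP = [-22.8750 12.5000]
S = R + BᵀPB = [3/2] + [59.3125] = [60.8125]
BᵀPA = [58.2500 -2.1250]
K = S⁻¹·BᵀPA = [0.9579 -0.0349]
A−BK = [-0.5632 -1.0524; -0.9157 -1.9301]
AᵀP(A−BK) = [5.2045 7.5355; 7.5355 15.1757]
P' = Q + AᵀP(A−BK) = [13.2045 9.5355; 9.5355 16.1757]
tr(P') = 29.3803


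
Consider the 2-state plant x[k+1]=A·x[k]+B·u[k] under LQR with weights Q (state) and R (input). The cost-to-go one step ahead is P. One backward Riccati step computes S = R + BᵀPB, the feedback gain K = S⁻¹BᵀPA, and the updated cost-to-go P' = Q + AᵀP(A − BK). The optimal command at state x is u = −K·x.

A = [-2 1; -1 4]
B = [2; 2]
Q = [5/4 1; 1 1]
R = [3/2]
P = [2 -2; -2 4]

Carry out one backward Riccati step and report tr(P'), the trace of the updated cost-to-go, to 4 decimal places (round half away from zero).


BᵀP = [0.0000 4.0000]
S = R + BᵀPB = [3/2] + [8.0000] = [9.5000]
BᵀPA = [-4.0000 16.0000]
K = S⁻¹·BᵀPA = [-0.4211 1.6842]
A−BK = [-1.1579 -2.3684; -0.1579 0.6316]
AᵀP(A−BK) = [2.3158 4.7368; 4.7368 23.0526]
P' = Q + AᵀP(A−BK) = [3.5658 5.7368; 5.7368 24.0526]
tr(P') = 27.6184

27.6184


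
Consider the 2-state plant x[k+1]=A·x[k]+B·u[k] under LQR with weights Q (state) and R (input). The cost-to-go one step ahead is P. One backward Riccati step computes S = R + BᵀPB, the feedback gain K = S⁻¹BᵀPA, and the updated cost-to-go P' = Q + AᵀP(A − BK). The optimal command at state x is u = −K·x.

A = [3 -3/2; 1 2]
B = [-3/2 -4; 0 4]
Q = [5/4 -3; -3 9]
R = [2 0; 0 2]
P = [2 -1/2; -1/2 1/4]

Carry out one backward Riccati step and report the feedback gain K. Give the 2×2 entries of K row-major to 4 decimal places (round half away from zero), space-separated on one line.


BᵀP = [-3.0000 0.7500; -10.0000 3.0000]
S = R + BᵀPB = [2 0; 0 2] + [4.5000 15.0000; 15.0000 52.0000] = [6.5000 15.0000; 15.0000 54.0000]
BᵀPA = [-8.2500 6.0000; -27.0000 21.0000]
K = S⁻¹·BᵀPA = [-0.3214 0.0714; -0.4107 0.3690]
A−BK = [0.8750 0.0833; 2.6429 0.5238]
AᵀP(A−BK) = [1.5089 -0.1964; -0.1964 0.3214]
P' = Q + AᵀP(A−BK) = [2.7589 -3.1964; -3.1964 9.3214]
tr(P') = 12.0804

-0.3214 0.0714 -0.4107 0.3690


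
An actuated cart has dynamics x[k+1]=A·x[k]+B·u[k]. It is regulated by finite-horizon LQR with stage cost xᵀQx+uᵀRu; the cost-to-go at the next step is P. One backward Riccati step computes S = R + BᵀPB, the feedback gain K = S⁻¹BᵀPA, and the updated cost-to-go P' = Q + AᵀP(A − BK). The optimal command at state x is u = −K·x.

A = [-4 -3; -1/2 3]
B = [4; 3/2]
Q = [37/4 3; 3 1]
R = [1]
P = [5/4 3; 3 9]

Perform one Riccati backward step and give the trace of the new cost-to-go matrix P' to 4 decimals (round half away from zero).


19.5841

BᵀP = [9.5000 25.5000]
S = R + BᵀPB = [1] + [76.2500] = [77.2500]
BᵀPA = [-50.7500 48.0000]
K = S⁻¹·BᵀPA = [-0.6570 0.6214]
A−BK = [-1.3722 -5.4854; 0.4854 2.0680]
AᵀP(A−BK) = [0.9094 1.5340; 1.5340 8.4248]
P' = Q + AᵀP(A−BK) = [10.1594 4.5340; 4.5340 9.4248]
tr(P') = 19.5841


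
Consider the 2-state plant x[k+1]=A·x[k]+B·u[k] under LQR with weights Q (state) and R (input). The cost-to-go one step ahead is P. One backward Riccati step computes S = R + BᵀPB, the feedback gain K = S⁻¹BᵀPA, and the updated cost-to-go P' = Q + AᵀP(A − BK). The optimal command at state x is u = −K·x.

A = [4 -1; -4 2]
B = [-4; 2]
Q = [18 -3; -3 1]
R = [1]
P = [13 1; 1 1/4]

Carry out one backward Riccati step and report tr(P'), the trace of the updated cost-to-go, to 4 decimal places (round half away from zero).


BᵀP = [-50.0000 -3.5000]
S = R + BᵀPB = [1] + [193.0000] = [194.0000]
BᵀPA = [-186.0000 43.0000]
K = S⁻¹·BᵀPA = [-0.9588 0.2216]
A−BK = [0.1649 -0.1134; -2.0825 1.5567]
AᵀP(A−BK) = [1.6701 -0.7732; -0.7732 0.4691]
P' = Q + AᵀP(A−BK) = [19.6701 -3.7732; -3.7732 1.4691]
tr(P') = 21.1392

21.1392


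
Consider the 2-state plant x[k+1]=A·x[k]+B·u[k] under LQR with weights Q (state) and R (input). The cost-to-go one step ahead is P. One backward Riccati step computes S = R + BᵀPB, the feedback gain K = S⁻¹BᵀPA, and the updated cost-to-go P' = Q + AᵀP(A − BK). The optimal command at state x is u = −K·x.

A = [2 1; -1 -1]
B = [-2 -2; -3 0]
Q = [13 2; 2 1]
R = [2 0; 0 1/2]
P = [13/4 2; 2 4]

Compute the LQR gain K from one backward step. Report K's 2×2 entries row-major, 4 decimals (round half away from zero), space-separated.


0.2671 0.2832 -1.1613 -0.7097

BᵀP = [-12.5000 -16.0000; -6.5000 -4.0000]
S = R + BᵀPB = [2 0; 0 1/2] + [73.0000 25.0000; 25.0000 13.0000] = [75.0000 25.0000; 25.0000 13.5000]
BᵀPA = [-9.0000 3.5000; -9.0000 -2.5000]
K = S⁻¹·BᵀPA = [0.2671 0.2832; -1.1613 -0.7097]
A−BK = [0.2116 0.1471; -0.1987 -0.1503]
AᵀP(A−BK) = [0.9523 0.6619; 0.6619 0.4845]
P' = Q + AᵀP(A−BK) = [13.9523 2.6619; 2.6619 1.4845]
tr(P') = 15.4368


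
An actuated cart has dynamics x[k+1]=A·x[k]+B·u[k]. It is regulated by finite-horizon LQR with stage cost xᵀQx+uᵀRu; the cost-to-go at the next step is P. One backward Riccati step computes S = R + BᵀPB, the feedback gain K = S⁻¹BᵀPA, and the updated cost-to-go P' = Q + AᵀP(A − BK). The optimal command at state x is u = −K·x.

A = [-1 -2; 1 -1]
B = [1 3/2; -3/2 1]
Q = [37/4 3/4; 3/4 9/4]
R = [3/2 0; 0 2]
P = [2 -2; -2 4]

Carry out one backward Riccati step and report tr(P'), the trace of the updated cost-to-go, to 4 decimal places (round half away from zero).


14.0422

BᵀP = [5.0000 -8.0000; 1.0000 1.0000]
S = R + BᵀPB = [3/2 0; 0 2] + [17.0000 -0.5000; -0.5000 2.5000] = [18.5000 -0.5000; -0.5000 4.5000]
BᵀPA = [-13.0000 -2.0000; 0.0000 -3.0000]
K = S⁻¹·BᵀPA = [-0.7048 -0.1265; -0.0783 -0.6807]
A−BK = [-0.1777 -0.8524; 0.0211 -0.5090]
AᵀP(A−BK) = [0.8373 0.3554; 0.3554 1.7048]
P' = Q + AᵀP(A−BK) = [10.0873 1.1054; 1.1054 3.9548]
tr(P') = 14.0422


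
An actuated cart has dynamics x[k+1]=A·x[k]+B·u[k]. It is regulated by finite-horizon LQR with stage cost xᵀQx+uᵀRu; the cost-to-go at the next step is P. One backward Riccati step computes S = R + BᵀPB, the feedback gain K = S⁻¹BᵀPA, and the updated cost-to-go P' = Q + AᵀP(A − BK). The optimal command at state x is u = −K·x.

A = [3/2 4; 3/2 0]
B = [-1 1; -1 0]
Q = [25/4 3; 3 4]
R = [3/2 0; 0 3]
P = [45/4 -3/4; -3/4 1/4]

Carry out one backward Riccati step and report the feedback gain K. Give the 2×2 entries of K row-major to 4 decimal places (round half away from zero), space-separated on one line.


BᵀP = [-10.5000 0.5000; 11.2500 -0.7500]
S = R + BᵀPB = [3/2 0; 0 3] + [10.0000 -10.5000; -10.5000 11.2500] = [11.5000 -10.5000; -10.5000 14.2500]
BᵀPA = [-15.0000 -42.0000; 15.7500 45.0000]
K = S⁻¹·BᵀPA = [-0.9021 -2.3497; 0.4406 1.4266]
A−BK = [0.1573 0.2238; 0.5979 -2.3497]
AᵀP(A−BK) = [2.0297 5.2867; 5.2867 17.1189]
P' = Q + AᵀP(A−BK) = [8.2797 8.2867; 8.2867 21.1189]
tr(P') = 29.3986

-0.9021 -2.3497 0.4406 1.4266


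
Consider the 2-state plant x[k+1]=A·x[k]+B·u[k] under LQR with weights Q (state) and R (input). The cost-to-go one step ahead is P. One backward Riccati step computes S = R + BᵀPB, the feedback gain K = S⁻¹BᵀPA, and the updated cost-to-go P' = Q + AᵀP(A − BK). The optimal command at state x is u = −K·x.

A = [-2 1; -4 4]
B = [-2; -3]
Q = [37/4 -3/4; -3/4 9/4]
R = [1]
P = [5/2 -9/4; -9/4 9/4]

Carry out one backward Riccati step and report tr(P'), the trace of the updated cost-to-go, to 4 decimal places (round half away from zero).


BᵀP = [1.7500 -2.2500]
S = R + BᵀPB = [1] + [3.2500] = [4.2500]
BᵀPA = [5.5000 -7.2500]
K = S⁻¹·BᵀPA = [1.2941 -1.7059]
A−BK = [0.5882 -2.4118; -0.1176 -1.1176]
AᵀP(A−BK) = [2.8824 -4.6176; -4.6176 8.1324]
P' = Q + AᵀP(A−BK) = [12.1324 -5.3676; -5.3676 10.3824]
tr(P') = 22.5147

22.5147


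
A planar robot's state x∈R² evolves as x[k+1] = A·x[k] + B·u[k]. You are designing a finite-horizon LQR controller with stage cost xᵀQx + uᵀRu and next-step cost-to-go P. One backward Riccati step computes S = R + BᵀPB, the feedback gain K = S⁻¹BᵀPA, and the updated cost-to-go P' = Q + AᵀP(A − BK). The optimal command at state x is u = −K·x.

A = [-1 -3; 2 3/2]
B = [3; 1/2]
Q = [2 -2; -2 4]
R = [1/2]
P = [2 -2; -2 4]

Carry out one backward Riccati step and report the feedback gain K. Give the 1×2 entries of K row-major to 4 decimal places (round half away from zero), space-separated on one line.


-0.9630 -1.5556

BᵀP = [5.0000 -4.0000]
S = R + BᵀPB = [1/2] + [13.0000] = [13.5000]
BᵀPA = [-13.0000 -21.0000]
K = S⁻¹·BᵀPA = [-0.9630 -1.5556]
A−BK = [1.8889 1.6667; 2.4815 2.2778]
AᵀP(A−BK) = [13.4815 12.7778; 12.7778 12.3333]
P' = Q + AᵀP(A−BK) = [15.4815 10.7778; 10.7778 16.3333]
tr(P') = 31.8148


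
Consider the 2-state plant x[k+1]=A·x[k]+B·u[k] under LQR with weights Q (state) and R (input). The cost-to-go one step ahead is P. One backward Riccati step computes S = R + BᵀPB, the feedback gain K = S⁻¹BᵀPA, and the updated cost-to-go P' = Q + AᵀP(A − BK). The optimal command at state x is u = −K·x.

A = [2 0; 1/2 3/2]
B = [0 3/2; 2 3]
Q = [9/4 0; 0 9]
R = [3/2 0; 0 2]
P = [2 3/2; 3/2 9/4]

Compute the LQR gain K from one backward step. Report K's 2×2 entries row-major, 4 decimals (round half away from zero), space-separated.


-0.1920 0.2909 0.5703 0.2053

BᵀP = [3.0000 4.5000; 7.5000 9.0000]
S = R + BᵀPB = [3/2 0; 0 2] + [9.0000 18.0000; 18.0000 38.2500] = [10.5000 18.0000; 18.0000 40.2500]
BᵀPA = [8.2500 6.7500; 19.5000 13.5000]
K = S⁻¹·BᵀPA = [-0.1920 0.2909; 0.5703 0.2053]
A−BK = [1.1445 -0.3080; -0.8270 0.3023]
AᵀP(A−BK) = [2.0250 -0.2160; -0.2160 0.3272]
P' = Q + AᵀP(A−BK) = [4.2750 -0.2160; -0.2160 9.3272]
tr(P') = 13.6022


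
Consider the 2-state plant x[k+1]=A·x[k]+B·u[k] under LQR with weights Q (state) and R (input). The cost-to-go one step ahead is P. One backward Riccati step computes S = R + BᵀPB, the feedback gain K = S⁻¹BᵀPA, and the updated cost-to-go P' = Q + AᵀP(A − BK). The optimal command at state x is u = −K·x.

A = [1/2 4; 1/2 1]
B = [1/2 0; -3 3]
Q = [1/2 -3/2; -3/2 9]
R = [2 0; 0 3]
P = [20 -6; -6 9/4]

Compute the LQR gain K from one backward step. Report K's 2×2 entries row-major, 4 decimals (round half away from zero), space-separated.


0.2424 2.3855 0.0630 0.1947

BᵀP = [28.0000 -9.7500; -18.0000 6.7500]
S = R + BᵀPB = [2 0; 0 3] + [43.2500 -29.2500; -29.2500 20.2500] = [45.2500 -29.2500; -29.2500 23.2500]
BᵀPA = [9.1250 102.2500; -5.6250 -65.2500]
K = S⁻¹·BᵀPA = [0.2424 2.3855; 0.0630 0.1947]
A−BK = [0.3788 2.8073; 1.0382 7.5725]
AᵀP(A−BK) = [0.7052 5.4523; 5.4523 43.0344]
P' = Q + AᵀP(A−BK) = [1.2052 3.9523; 3.9523 52.0344]
tr(P') = 53.2395


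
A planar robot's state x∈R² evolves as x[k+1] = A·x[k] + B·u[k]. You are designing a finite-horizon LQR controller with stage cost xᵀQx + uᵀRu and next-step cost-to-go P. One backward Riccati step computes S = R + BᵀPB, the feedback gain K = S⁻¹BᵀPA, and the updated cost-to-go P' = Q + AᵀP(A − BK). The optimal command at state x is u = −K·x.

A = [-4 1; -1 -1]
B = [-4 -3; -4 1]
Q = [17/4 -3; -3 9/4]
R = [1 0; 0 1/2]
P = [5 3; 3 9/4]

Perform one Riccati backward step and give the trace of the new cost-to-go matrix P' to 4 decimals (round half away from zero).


7.0718

BᵀP = [-32.0000 -21.0000; -12.0000 -6.7500]
S = R + BᵀPB = [1 0; 0 1/2] + [212.0000 75.0000; 75.0000 29.2500] = [213.0000 75.0000; 75.0000 29.7500]
BᵀPA = [149.0000 -11.0000; 54.7500 -5.2500]
K = S⁻¹·BᵀPA = [0.4587 0.0934; 0.6839 -0.4120]
A−BK = [-0.1135 0.1377; 0.1510 -0.2143]
AᵀP(A−BK) = [0.4571 -0.1136; -0.1136 0.1147]
P' = Q + AᵀP(A−BK) = [4.7071 -3.1136; -3.1136 2.3647]
tr(P') = 7.0718


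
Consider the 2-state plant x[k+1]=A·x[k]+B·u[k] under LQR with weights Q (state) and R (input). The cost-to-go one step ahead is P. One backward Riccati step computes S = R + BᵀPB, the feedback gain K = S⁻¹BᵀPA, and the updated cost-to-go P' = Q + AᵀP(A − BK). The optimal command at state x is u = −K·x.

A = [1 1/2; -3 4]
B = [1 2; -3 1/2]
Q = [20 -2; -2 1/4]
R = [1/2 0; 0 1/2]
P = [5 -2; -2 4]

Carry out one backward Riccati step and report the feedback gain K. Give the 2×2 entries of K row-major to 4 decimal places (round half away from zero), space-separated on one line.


0.9877 -1.1687 0.0105 0.8018

BᵀP = [11.0000 -14.0000; 9.0000 -2.0000]
S = R + BᵀPB = [1/2 0; 0 1/2] + [53.0000 15.0000; 15.0000 17.0000] = [53.5000 15.0000; 15.0000 17.5000]
BᵀPA = [53.0000 -50.5000; 15.0000 -3.5000]
K = S⁻¹·BᵀPA = [0.9877 -1.1687; 0.0105 0.8018]
A−BK = [-0.0088 0.0652; -0.0422 0.0930]
AᵀP(A−BK) = [0.4938 -0.5844; -0.5844 1.0359]
P' = Q + AᵀP(A−BK) = [20.4938 -2.5844; -2.5844 1.2859]
tr(P') = 21.7798


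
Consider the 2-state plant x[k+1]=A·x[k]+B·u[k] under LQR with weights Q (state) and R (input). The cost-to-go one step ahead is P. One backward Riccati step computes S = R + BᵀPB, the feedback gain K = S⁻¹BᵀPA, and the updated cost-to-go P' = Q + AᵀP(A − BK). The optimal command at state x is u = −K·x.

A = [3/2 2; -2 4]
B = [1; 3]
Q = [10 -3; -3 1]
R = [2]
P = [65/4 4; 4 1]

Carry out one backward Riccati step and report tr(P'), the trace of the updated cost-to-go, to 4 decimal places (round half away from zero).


17.5305

BᵀP = [28.2500 7.0000]
S = R + BᵀPB = [2] + [49.2500] = [51.2500]
BᵀPA = [28.3750 84.5000]
K = S⁻¹·BᵀPA = [0.5537 1.6488]
A−BK = [0.9463 0.3512; -3.6610 -0.9463]
AᵀP(A−BK) = [0.8524 1.9659; 1.9659 5.6780]
P' = Q + AᵀP(A−BK) = [10.8524 -1.0341; -1.0341 6.6780]
tr(P') = 17.5305


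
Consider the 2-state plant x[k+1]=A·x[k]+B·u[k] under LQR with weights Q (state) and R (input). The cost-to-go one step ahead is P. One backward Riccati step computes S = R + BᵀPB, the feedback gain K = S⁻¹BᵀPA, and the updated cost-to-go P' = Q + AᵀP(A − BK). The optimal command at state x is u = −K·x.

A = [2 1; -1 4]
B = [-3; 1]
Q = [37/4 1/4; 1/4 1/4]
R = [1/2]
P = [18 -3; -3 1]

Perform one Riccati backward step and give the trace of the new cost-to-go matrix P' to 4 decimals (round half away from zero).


18.1915

BᵀP = [-57.0000 10.0000]
S = R + BᵀPB = [1/2] + [181.0000] = [181.5000]
BᵀPA = [-124.0000 -17.0000]
K = S⁻¹·BᵀPA = [-0.6832 -0.0937]
A−BK = [-0.0496 0.7190; -0.3168 4.0937]
AᵀP(A−BK) = [0.2837 -0.6143; -0.6143 8.4077]
P' = Q + AᵀP(A−BK) = [9.5337 -0.3643; -0.3643 8.6577]
tr(P') = 18.1915


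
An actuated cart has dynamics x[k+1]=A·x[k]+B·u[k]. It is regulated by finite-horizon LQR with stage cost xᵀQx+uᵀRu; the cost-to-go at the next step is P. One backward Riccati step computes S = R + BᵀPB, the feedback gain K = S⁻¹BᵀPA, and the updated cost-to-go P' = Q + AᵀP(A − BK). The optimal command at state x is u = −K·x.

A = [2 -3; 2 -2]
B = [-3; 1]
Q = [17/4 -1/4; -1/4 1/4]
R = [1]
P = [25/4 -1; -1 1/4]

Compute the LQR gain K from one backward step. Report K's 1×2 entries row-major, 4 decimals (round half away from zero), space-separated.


BᵀP = [-19.7500 3.2500]
S = R + BᵀPB = [1] + [62.5000] = [63.5000]
BᵀPA = [-33.0000 52.7500]
K = S⁻¹·BᵀPA = [-0.5197 0.8307]
A−BK = [0.4409 -0.5079; 2.5197 -2.8307]
AᵀP(A−BK) = [0.8504 -1.0866; -1.0866 1.4301]
P' = Q + AᵀP(A−BK) = [5.1004 -1.3366; -1.3366 1.6801]
tr(P') = 6.7805

-0.5197 0.8307


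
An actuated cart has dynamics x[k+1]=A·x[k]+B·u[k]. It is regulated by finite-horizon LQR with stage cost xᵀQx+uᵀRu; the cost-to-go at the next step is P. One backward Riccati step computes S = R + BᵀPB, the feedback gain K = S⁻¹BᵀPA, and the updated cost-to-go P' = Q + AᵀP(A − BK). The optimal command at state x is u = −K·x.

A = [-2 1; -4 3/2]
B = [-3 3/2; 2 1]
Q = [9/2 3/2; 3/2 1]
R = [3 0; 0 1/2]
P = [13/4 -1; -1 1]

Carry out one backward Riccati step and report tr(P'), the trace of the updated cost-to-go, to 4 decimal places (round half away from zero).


BᵀP = [-11.7500 5.0000; 3.8750 -0.5000]
S = R + BᵀPB = [3 0; 0 1/2] + [45.2500 -12.6250; -12.6250 5.3125] = [48.2500 -12.6250; -12.6250 5.8125]
BᵀPA = [3.5000 -4.2500; -5.7500 3.1250]
K = S⁻¹·BᵀPA = [-0.4316 0.1218; -1.9267 0.8023]
A−BK = [-0.4047 0.1621; -1.2101 0.4541]
AᵀP(A−BK) = [3.4321 -1.3134; -1.3134 0.5107]
P' = Q + AᵀP(A−BK) = [7.9321 0.1866; 0.1866 1.5107]
tr(P') = 9.4428

9.4428


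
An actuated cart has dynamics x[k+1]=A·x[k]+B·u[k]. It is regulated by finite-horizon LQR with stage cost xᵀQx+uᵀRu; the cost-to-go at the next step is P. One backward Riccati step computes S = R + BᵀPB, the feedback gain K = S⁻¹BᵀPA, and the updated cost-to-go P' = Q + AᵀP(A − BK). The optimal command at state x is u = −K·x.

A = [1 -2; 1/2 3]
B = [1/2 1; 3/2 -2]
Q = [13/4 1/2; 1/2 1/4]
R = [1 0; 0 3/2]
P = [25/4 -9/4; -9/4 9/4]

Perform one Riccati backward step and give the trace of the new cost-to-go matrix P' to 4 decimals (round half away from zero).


8.9669

BᵀP = [-0.2500 2.2500; 10.7500 -6.7500]
S = R + BᵀPB = [1 0; 0 3/2] + [3.2500 -4.7500; -4.7500 24.2500] = [4.2500 -4.7500; -4.7500 25.7500]
BᵀPA = [0.8750 7.2500; 7.3750 -41.7500]
K = S⁻¹·BᵀPA = [0.6626 -0.1338; 0.4086 -1.6460]
A−BK = [0.2601 -0.2871; 0.3234 -0.0914]
AᵀP(A−BK) = [0.9691 -1.3683; -1.3683 4.4978]
P' = Q + AᵀP(A−BK) = [4.2191 -0.8683; -0.8683 4.7478]
tr(P') = 8.9669


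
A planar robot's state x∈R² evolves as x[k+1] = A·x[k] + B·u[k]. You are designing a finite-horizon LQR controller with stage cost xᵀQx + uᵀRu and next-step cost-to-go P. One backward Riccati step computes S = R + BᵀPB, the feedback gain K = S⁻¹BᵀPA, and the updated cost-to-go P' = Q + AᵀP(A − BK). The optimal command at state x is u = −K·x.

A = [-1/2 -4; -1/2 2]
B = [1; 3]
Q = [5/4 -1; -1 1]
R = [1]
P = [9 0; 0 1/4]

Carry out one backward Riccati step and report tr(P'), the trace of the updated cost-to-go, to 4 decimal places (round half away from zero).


BᵀP = [9.0000 0.7500]
S = R + BᵀPB = [1] + [11.2500] = [12.2500]
BᵀPA = [-4.8750 -34.5000]
K = S⁻¹·BᵀPA = [-0.3980 -2.8163]
A−BK = [-0.1020 -1.1837; 0.6939 10.4490]
AᵀP(A−BK) = [0.3724 4.0204; 4.0204 47.8367]
P' = Q + AᵀP(A−BK) = [1.6224 3.0204; 3.0204 48.8367]
tr(P') = 50.4592

50.4592


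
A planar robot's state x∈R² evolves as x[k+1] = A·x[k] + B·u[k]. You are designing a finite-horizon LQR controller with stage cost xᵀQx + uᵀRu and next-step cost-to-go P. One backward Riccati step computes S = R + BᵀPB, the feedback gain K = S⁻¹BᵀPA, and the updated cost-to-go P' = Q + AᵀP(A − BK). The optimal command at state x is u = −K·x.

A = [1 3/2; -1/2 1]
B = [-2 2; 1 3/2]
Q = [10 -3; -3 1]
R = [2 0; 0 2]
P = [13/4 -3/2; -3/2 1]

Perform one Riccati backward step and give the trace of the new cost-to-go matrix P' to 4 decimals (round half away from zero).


BᵀP = [-8.0000 4.0000; 4.2500 -1.5000]
S = R + BᵀPB = [2 0; 0 2] + [20.0000 -10.0000; -10.0000 6.2500] = [22.0000 -10.0000; -10.0000 8.2500]
BᵀPA = [-10.0000 -8.0000; 5.0000 4.8750]
K = S⁻¹·BᵀPA = [-0.3988 -0.2117; 0.1227 0.3344]
A−BK = [-0.0429 0.4080; -0.2853 0.7101]
AᵀP(A−BK) = [0.3988 0.2117; 0.2117 0.4893]
P' = Q + AᵀP(A−BK) = [10.3988 -2.7883; -2.7883 1.4893]
tr(P') = 11.8880

11.8880


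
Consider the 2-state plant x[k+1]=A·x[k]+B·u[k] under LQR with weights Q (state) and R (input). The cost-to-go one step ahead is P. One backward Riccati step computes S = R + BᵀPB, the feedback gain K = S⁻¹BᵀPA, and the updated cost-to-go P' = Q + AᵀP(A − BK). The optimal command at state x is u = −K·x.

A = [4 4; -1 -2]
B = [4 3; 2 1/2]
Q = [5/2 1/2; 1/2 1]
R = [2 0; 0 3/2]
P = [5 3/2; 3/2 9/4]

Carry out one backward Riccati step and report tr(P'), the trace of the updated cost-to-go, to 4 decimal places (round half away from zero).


21.2804

BᵀP = [23.0000 10.5000; 15.7500 5.6250]
S = R + BᵀPB = [2 0; 0 3/2] + [113.0000 74.2500; 74.2500 50.0625] = [115.0000 74.2500; 74.2500 51.5625]
BᵀPA = [81.5000 71.0000; 57.3750 51.7500]
K = S⁻¹·BᵀPA = [-0.1386 -0.4356; 1.3123 1.6310]
A−BK = [0.6175 0.8497; -1.3789 -1.9442]
AᵀP(A−BK) = [6.2520 8.4284; 8.4284 11.5284]
P' = Q + AᵀP(A−BK) = [8.7520 8.9284; 8.9284 12.5284]
tr(P') = 21.2804


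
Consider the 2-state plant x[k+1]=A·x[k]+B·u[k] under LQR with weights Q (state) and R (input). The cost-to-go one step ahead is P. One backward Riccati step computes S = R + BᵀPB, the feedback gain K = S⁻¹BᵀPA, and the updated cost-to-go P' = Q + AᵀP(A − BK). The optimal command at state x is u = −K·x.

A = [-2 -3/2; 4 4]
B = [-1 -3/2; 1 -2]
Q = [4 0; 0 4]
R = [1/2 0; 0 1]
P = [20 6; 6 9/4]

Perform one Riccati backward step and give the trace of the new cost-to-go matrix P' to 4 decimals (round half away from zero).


BᵀP = [-14.0000 -3.7500; -42.0000 -13.5000]
S = R + BᵀPB = [1/2 0; 0 1] + [10.2500 28.5000; 28.5000 90.0000] = [10.7500 28.5000; 28.5000 91.0000]
BᵀPA = [13.0000 6.0000; 30.0000 9.0000]
K = S⁻¹·BᵀPA = [1.9759 1.7440; -0.2892 -0.4473]
A−BK = [-0.4578 -0.4270; 1.4458 1.3614]
AᵀP(A−BK) = [2.9880 2.7470; 2.7470 2.5617]
P' = Q + AᵀP(A−BK) = [6.9880 2.7470; 2.7470 6.5617]
tr(P') = 13.5497

13.5497


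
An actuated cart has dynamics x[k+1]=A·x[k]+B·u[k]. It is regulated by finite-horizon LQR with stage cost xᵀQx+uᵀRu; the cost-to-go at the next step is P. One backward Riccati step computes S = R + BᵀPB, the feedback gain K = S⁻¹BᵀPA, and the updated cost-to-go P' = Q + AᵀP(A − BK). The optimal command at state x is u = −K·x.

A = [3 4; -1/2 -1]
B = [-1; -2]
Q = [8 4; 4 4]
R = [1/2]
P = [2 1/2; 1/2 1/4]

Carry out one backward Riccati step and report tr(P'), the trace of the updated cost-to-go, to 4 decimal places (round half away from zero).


21.6761

BᵀP = [-3.0000 -1.0000]
S = R + BᵀPB = [1/2] + [5.0000] = [5.5000]
BᵀPA = [-8.5000 -11.0000]
K = S⁻¹·BᵀPA = [-1.5455 -2.0000]
A−BK = [1.4545 2.0000; -3.5909 -5.0000]
AᵀP(A−BK) = [3.4261 4.6250; 4.6250 6.2500]
P' = Q + AᵀP(A−BK) = [11.4261 8.6250; 8.6250 10.2500]
tr(P') = 21.6761


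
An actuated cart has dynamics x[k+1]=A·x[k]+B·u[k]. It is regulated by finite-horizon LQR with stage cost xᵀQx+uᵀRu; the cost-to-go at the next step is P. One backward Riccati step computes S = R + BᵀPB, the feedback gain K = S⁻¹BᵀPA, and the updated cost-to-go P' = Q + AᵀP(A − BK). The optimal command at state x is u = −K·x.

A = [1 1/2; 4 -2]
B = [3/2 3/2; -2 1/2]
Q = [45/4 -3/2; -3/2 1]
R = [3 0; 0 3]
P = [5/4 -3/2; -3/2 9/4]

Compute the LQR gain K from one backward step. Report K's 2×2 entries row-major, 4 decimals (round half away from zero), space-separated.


BᵀP = [4.8750 -6.7500; 1.1250 -1.1250]
S = R + BᵀPB = [3 0; 0 3] + [20.8125 3.9375; 3.9375 1.1250] = [23.8125 3.9375; 3.9375 4.1250]
BᵀPA = [-22.1250 15.9375; -3.3750 2.8125]
K = S⁻¹·BᵀPA = [-0.9426 0.6609; 0.0816 0.0510]
A−BK = [2.2915 -0.5678; 2.0739 -0.7038]
AᵀP(A−BK) = [4.6698 -2.5814; -2.5814 1.6366]
P' = Q + AᵀP(A−BK) = [15.9198 -4.0814; -4.0814 2.6366]
tr(P') = 18.5564

-0.9426 0.6609 0.0816 0.0510


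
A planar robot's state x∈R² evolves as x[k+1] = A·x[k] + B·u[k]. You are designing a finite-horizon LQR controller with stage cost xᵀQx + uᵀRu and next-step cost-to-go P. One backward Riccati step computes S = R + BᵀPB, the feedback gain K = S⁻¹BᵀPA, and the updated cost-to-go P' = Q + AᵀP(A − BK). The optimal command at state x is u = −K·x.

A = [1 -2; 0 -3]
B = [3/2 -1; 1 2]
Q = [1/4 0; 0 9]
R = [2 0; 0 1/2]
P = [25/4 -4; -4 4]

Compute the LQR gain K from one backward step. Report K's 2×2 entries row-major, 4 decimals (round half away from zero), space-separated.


0.3326 -1.1329 -0.2873 -0.4676

BᵀP = [5.3750 -2.0000; -14.2500 12.0000]
S = R + BᵀPB = [2 0; 0 1/2] + [6.0625 -9.3750; -9.3750 38.2500] = [8.0625 -9.3750; -9.3750 38.7500]
BᵀPA = [5.3750 -4.7500; -14.2500 -7.5000]
K = S⁻¹·BᵀPA = [0.3326 -1.1329; -0.2873 -0.4676]
A−BK = [0.2138 -0.7683; 0.2419 -0.9318]
AᵀP(A−BK) = [0.3685 -1.0745; -1.0745 4.1113]
P' = Q + AᵀP(A−BK) = [0.6185 -1.0745; -1.0745 13.1113]
tr(P') = 13.7299


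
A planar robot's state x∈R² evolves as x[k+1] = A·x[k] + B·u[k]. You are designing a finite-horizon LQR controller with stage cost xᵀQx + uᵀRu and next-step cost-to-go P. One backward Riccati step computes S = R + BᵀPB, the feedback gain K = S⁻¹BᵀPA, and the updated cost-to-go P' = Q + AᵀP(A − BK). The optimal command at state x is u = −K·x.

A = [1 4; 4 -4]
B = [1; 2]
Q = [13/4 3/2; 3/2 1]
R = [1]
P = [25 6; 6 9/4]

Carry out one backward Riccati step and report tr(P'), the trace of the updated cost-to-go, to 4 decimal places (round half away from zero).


61.0297

BᵀP = [37.0000 10.5000]
S = R + BᵀPB = [1] + [58.0000] = [59.0000]
BᵀPA = [79.0000 106.0000]
K = S⁻¹·BᵀPA = [1.3390 1.7966]
A−BK = [-0.3390 2.2034; 1.3220 -7.5932]
AᵀP(A−BK) = [3.2203 -5.9322; -5.9322 53.5593]
P' = Q + AᵀP(A−BK) = [6.4703 -4.4322; -4.4322 54.5593]
tr(P') = 61.0297
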